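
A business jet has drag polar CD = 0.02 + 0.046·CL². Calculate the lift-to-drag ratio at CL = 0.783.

CD = 0.02 + 0.046 × 0.783² = 0.0482
L/D = CL/CD = 0.783 / 0.0482 = 16.2

L/D = 16.2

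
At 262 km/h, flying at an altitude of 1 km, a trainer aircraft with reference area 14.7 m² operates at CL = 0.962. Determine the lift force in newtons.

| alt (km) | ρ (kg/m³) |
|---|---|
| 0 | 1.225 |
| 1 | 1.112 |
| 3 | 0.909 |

L = 41600 N

At 1 km, from the table: ρ = 1.112 kg/m³.
Convert speed: v = 262 km/h ÷ 3.6 = 72.78 m/s.
L = ½ρv²S·CL = ½ × 1.112 × 72.78² × 14.7 × 0.962 = 41600 N ≈ 41.6 kN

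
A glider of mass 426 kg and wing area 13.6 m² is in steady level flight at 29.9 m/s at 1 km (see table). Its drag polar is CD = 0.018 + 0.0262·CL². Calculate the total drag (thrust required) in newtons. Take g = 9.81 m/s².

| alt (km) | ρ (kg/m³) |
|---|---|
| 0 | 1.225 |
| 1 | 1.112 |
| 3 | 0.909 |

D = 189 N

At 1 km, from the table: ρ = 1.112 kg/m³.
Weight W = mg = 426 × 9.81 = 4179.1 N; in level flight L = W.
Dynamic pressure q = 0.5 × 1.112 × 29.9² = 497.1 Pa.
CL = 2W/(ρv²S) = 2×4179.1/(1.112×29.9²×13.6) = 0.6182.
CD = 0.018 + 0.0262 × 0.6182² = 0.02801.
D = q·S·CD = 497.1 × 13.6 × 0.02801 = 189.4 N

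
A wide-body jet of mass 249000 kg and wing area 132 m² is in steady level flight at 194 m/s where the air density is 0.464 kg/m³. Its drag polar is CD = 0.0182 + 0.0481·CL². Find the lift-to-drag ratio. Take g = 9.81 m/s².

L/D = 9.05

Level flight ⇒ L = W = m·g = 249000 × 9.81 = 2.4427×10^6 N.
Dynamic pressure q = 0.5 × 0.464 × 194² = 8732 Pa.
CL = W/(q·S) = 2.4427×10^6 / (8732 × 132) = 2.119.
CD = 0.0182 + 0.0481 × 2.119² = 0.2342.
L/D = CL/CD = 2.119 / 0.2342 = 9.05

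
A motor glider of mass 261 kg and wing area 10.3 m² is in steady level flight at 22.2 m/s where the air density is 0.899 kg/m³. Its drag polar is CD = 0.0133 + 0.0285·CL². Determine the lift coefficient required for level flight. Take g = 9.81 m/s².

CL = 1.12

Weight W = mg = 261 × 9.81 = 2560.4 N; in level flight L = W.
q = ½ρv² = ½ × 0.899 × 22.2² = 221.5 Pa.
Required CL = L/(qS) = 2560.4/(221.5·10.3) = 1.122.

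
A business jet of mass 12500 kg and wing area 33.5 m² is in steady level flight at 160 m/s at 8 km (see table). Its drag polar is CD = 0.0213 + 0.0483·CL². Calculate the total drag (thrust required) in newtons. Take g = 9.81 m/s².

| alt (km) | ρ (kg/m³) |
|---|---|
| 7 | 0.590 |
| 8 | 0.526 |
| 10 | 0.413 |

D = 8020 N

At 8 km, from the table: ρ = 0.526 kg/m³.
In steady level flight, lift balances weight: W = mg = 12500 × 9.81 = 1.2262×10^5 N.
Dynamic pressure q = 0.5 × 0.526 × 160² = 6733 Pa.
CL = W/(q·S) = 1.2262×10^5 / (6733 × 33.5) = 0.5437.
CD = 0.0213 + 0.0483 × 0.5437² = 0.03558.
D = q·S·CD = 6733 × 33.5 × 0.03558 = 8024 N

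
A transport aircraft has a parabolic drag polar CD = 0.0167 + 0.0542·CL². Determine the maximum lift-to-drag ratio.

(L/D)max = 16.6

For CD = CD0 + K·CL², (L/D)max occurs at CL* = √(CD0/K) and equals 1/(2√(K·CD0)).
(L/D)max = 1/(2√(0.0542 × 0.0167)) = 1/(2 × 0.03009) = 16.6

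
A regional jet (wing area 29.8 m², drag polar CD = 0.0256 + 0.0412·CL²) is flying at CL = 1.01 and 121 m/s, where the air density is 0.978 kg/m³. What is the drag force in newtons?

D = 14400 N

CD = 0.0256 + 0.0412 × 1.01² = 0.06763
D = ½ρv²S·CD = ½ × 0.978 × 121² × 29.8 × 0.06763 = 14400 N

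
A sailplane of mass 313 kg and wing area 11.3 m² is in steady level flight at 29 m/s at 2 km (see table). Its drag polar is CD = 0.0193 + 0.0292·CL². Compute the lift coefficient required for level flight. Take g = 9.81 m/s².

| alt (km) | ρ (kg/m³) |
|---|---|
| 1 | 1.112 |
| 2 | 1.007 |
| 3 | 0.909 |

At 2 km, from the table: ρ = 1.007 kg/m³.
Level flight ⇒ L = W = m·g = 313 × 9.81 = 3070.5 N.
q = ½ρv² = ½ × 1.007 × 29² = 423.4 Pa.
CL = W/(q·S) = 3070.5 / (423.4 × 11.3) = 0.6417.

CL = 0.642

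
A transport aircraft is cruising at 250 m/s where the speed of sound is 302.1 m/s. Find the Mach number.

M = 0.828

M = v/a = 250 / 302.1 = 0.828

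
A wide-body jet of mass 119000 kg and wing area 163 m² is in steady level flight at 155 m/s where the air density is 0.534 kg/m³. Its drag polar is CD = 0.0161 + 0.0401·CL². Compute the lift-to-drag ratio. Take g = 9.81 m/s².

Level flight ⇒ L = W = m·g = 119000 × 9.81 = 1.1674×10^6 N.
Dynamic pressure q = 0.5 × 0.534 × 155² = 6415 Pa.
CL = W/(q·S) = 1.1674×10^6 / (6415 × 163) = 1.116.
CD = 0.0161 + 0.0401 × 1.116² = 0.06609.
L/D = CL/CD = 1.116 / 0.06609 = 16.9

L/D = 16.9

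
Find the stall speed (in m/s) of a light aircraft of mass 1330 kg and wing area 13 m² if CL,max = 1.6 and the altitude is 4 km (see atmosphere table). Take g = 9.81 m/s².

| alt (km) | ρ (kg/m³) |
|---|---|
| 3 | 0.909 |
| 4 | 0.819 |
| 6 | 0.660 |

V_stall = 39.1 m/s

At 4 km, from the table: ρ = 0.819 kg/m³.
Stall occurs when L = W at CL,max. W = mg = 1330 × 9.81 = 13050 N.
From L = ½ρV²S·CL,max = W: V_stall = √(2W/(ρSCL,max)) = √(2·13050/(0.819·13·1.6))
V_stall = √1532 = 39.1 m/s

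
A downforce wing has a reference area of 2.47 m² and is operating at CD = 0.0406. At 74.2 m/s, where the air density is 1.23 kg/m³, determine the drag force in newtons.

D = ½ρv²S·CD = ½ × 1.23 × 74.2² × 2.47 × 0.0406 = 340 N

D = 340 N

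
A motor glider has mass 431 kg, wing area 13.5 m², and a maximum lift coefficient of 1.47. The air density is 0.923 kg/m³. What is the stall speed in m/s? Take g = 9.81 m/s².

Weight W = mg = 431 × 9.81 = 4228 N.
V_stall = √(2W/(ρ·S·CL,max)) = √(2 × 4228 / (0.923 × 13.5 × 1.47))
V_stall = √461.7 = 21.5 m/s

V_stall = 21.5 m/s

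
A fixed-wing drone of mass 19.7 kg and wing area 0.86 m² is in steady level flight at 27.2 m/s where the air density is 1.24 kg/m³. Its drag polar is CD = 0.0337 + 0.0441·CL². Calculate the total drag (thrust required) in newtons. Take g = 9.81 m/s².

D = 17.5 N

In steady level flight, lift balances weight: W = mg = 19.7 × 9.81 = 193.26 N.
Dynamic pressure q = 0.5 × 1.24 × 27.2² = 458.7 Pa.
Required CL = L/(qS) = 193.26/(458.7·0.86) = 0.4899.
CD = 0.0337 + 0.0441 × 0.4899² = 0.04428.
D = q·S·CD = 458.7 × 0.86 × 0.04428 = 17.47 N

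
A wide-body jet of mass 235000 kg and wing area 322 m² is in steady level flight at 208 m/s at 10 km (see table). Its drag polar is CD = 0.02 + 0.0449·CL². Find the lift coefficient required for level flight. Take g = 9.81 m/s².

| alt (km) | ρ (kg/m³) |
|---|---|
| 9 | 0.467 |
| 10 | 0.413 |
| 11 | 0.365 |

At 10 km, from the table: ρ = 0.413 kg/m³.
Weight W = mg = 235000 × 9.81 = 2.3054×10^6 N; in level flight L = W.
Dynamic pressure q = 0.5 × 0.413 × 208² = 8934 Pa.
CL = 2W/(ρv²S) = 2×2.3054×10^6/(0.413×208²×322) = 0.8014.

CL = 0.801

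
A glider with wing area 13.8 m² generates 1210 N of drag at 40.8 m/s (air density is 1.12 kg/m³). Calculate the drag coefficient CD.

From D = ½ρv²S·CD, rearranging gives CD = 2D/(ρv²S).
CD = 2 × 1210 / (1.12 × 40.8² × 13.8) = 0.0941

CD = 0.0941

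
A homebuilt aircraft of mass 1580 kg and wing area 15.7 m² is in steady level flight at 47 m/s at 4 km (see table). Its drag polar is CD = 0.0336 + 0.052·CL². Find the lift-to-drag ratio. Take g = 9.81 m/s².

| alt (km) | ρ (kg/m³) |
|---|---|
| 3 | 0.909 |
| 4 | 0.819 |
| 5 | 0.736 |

L/D = 11.4

At 4 km, from the table: ρ = 0.819 kg/m³.
Weight W = mg = 1580 × 9.81 = 15500 N; in level flight L = W.
q = ½ρv² = ½ × 0.819 × 47² = 904.6 Pa.
Required CL = L/(qS) = 15500/(904.6·15.7) = 1.091.
CD = 0.0336 + 0.052 × 1.091² = 0.09554.
L/D = CL/CD = 1.091 / 0.09554 = 11.4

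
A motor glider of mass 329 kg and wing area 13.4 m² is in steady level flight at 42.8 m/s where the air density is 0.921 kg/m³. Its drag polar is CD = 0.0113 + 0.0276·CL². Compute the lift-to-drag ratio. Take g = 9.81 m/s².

L/D = 21.1

Weight W = mg = 329 × 9.81 = 3227.5 N; in level flight L = W.
Dynamic pressure q = 0.5 × 0.921 × 42.8² = 843.6 Pa.
Required CL = L/(qS) = 3227.5/(843.6·13.4) = 0.2855.
CD = 0.0113 + 0.0276 × 0.2855² = 0.01355.
L/D = CL/CD = 0.2855 / 0.01355 = 21.1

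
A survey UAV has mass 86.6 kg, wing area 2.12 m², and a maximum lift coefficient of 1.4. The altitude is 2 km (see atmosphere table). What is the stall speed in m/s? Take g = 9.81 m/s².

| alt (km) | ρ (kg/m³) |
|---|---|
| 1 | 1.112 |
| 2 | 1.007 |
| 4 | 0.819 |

V_stall = 23.8 m/s

At 2 km, from the table: ρ = 1.007 kg/m³.
At stall, lift equals weight: L = W = m·g = 86.6 × 9.81 = 849.5 N.
From L = ½ρV²S·CL,max = W: V_stall = √(2W/(ρSCL,max)) = √(2·849.5/(1.007·2.12·1.4))
V_stall = √568.5 = 23.8 m/s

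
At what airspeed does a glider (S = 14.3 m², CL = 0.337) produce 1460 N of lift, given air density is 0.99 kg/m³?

v = 24.7 m/s

L = ½ρv²S·CL ⇒ v = √(2L/(ρ·S·CL))
v = √(2 × 1460 / (0.99 × 14.3 × 0.337)) = √612 = 24.7 m/s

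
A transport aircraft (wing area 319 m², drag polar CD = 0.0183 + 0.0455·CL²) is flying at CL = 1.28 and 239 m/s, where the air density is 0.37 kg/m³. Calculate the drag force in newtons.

CD = 0.0183 + 0.0455 × 1.28² = 0.09285
D = ½ρv²S·CD = ½ × 0.37 × 239² × 319 × 0.09285 = 3.13×10^5 N

D = 3.13×10^5 N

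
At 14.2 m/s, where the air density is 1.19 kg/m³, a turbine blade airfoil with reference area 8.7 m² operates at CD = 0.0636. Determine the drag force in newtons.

D = 66.4 N

D = ½ρv²S·CD = ½ × 1.19 × 14.2² × 8.7 × 0.0636 = 66.4 N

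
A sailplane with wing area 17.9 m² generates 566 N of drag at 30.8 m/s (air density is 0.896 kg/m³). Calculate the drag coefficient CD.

CD = 0.0744

From D = ½ρv²S·CD, rearranging gives CD = 2D/(ρv²S).
CD = 2 × 566 / (0.896 × 30.8² × 17.9) = 0.0744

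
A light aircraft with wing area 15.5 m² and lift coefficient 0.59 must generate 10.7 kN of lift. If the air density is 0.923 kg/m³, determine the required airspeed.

v = 50.4 m/s

L = ½ρv²S·CL ⇒ v = √(2L/(ρ·S·CL))
v = √(2 × 10700 / (0.923 × 15.5 × 0.59)) = √2535 = 50.4 m/s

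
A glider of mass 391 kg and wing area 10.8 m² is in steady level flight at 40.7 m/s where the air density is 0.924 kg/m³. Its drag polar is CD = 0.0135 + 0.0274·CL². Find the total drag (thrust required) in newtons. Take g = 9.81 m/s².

In steady level flight, lift balances weight: W = mg = 391 × 9.81 = 3835.7 N.
Dynamic pressure q = 0.5 × 0.924 × 40.7² = 765.3 Pa.
Required CL = L/(qS) = 3835.7/(765.3·10.8) = 0.4641.
CD = 0.0135 + 0.0274 × 0.4641² = 0.0194.
D = q·S·CD = 765.3 × 10.8 × 0.0194 = 160.4 N

D = 160 N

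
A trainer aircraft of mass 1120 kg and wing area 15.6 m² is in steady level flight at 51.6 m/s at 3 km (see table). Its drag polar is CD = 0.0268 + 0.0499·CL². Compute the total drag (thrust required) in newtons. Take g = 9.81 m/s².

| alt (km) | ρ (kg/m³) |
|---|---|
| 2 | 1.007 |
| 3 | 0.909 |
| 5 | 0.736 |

D = 825 N

At 3 km, from the table: ρ = 0.909 kg/m³.
Weight W = mg = 1120 × 9.81 = 10987 N; in level flight L = W.
Dynamic pressure q = 0.5 × 0.909 × 51.6² = 1210 Pa.
CL = W/(q·S) = 10987 / (1210 × 15.6) = 0.582.
CD = 0.0268 + 0.0499 × 0.582² = 0.0437.
D = q·S·CD = 1210 × 15.6 × 0.0437 = 825 N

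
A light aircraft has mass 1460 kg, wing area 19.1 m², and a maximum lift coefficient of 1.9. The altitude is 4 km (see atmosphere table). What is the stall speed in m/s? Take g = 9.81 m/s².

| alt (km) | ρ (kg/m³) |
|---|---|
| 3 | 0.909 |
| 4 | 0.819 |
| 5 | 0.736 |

At 4 km, from the table: ρ = 0.819 kg/m³.
Stall occurs when L = W at CL,max. W = mg = 1460 × 9.81 = 14320 N.
From L = ½ρV²S·CL,max = W: V_stall = √(2W/(ρSCL,max)) = √(2·14320/(0.819·19.1·1.9))
V_stall = √963.8 = 31 m/s

V_stall = 31 m/s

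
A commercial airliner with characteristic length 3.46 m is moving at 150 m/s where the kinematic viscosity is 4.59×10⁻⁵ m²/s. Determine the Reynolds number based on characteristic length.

Re = v·c/ν = 150 × 3.46 / (4.59×10⁻⁵) = 1.13×10^7

Re = 1.13×10^7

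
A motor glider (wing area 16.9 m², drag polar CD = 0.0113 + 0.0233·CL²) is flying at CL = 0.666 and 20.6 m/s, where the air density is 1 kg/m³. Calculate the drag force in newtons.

D = 77.6 N

CD = 0.0113 + 0.0233 × 0.666² = 0.02163
D = ½ρv²S·CD = ½ × 1 × 20.6² × 16.9 × 0.02163 = 77.6 N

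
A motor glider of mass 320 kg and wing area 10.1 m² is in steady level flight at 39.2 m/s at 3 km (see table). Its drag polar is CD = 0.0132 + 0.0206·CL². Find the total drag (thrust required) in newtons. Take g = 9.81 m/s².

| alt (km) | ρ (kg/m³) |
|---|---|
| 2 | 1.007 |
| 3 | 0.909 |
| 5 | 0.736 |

D = 122 N

At 3 km, from the table: ρ = 0.909 kg/m³.
Weight W = mg = 320 × 9.81 = 3139.2 N; in level flight L = W.
q = ½ρv² = ½ × 0.909 × 39.2² = 698.4 Pa.
CL = W/(q·S) = 3139.2 / (698.4 × 10.1) = 0.445.
CD = 0.0132 + 0.0206 × 0.445² = 0.01728.
D = q·S·CD = 698.4 × 10.1 × 0.01728 = 121.9 N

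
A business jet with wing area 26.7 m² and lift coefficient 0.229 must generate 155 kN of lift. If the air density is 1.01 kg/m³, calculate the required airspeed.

L = ½ρv²S·CL ⇒ v = √(2L/(ρ·S·CL))
v = √(2 × 1.55×10^5 / (1.01 × 26.7 × 0.229)) = √50200 = 224 m/s

v = 224 m/s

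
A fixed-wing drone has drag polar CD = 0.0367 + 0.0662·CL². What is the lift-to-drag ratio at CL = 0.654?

CD = 0.0367 + 0.0662 × 0.654² = 0.06501
L/D = CL/CD = 0.654 / 0.06501 = 10.1

L/D = 10.1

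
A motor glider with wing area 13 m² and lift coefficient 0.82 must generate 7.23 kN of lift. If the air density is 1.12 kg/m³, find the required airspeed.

L = ½ρv²S·CL ⇒ v = √(2L/(ρ·S·CL))
v = √(2 × 7230 / (1.12 × 13 × 0.82)) = √1211 = 34.8 m/s

v = 34.8 m/s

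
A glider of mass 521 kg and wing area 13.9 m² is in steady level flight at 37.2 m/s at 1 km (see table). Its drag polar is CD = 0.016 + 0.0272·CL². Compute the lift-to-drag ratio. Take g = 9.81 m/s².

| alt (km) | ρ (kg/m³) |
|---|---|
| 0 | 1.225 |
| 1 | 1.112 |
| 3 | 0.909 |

At 1 km, from the table: ρ = 1.112 kg/m³.
In steady level flight, lift balances weight: W = mg = 521 × 9.81 = 5111 N.
q = ½ρv² = ½ × 1.112 × 37.2² = 769.4 Pa.
CL = W/(q·S) = 5111 / (769.4 × 13.9) = 0.4779.
CD = 0.016 + 0.0272 × 0.4779² = 0.02221.
L/D = CL/CD = 0.4779 / 0.02221 = 21.5

L/D = 21.5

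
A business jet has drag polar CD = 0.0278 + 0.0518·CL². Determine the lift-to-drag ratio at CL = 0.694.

CD = 0.0278 + 0.0518 × 0.694² = 0.05275
L/D = CL/CD = 0.694 / 0.05275 = 13.2

L/D = 13.2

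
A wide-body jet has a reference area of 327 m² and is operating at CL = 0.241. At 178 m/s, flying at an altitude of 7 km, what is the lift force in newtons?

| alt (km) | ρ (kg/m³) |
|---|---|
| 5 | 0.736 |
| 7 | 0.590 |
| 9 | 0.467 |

L = 7.37×10^5 N

At 7 km, from the table: ρ = 0.590 kg/m³.
Dynamic pressure q = ½ρv² = ½ × 0.59 × 178² = 9347 Pa.
L = q·S·CL = 9347 × 327 × 0.241 = 7.37×10^5 N ≈ 737 kN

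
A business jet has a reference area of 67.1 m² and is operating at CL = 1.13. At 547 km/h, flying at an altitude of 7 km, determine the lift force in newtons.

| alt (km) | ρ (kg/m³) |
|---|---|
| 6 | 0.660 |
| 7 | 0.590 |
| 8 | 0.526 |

At 7 km, from the table: ρ = 0.590 kg/m³.
Convert speed: v = 547 km/h ÷ 3.6 = 151.9 m/s.
Dynamic pressure q = ½ρv² = ½ × 0.59 × 151.9² = 6811 Pa.
L = q·S·CL = 6811 × 67.1 × 1.13 = 5.16×10^5 N ≈ 516 kN

L = 5.16×10^5 N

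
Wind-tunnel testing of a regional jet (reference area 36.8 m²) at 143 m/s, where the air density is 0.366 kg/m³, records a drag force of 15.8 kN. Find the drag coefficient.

CD = 0.115

From D = ½ρv²S·CD, rearranging gives CD = 2D/(ρv²S).
CD = 2 × 15800 / (0.366 × 143² × 36.8) = 0.115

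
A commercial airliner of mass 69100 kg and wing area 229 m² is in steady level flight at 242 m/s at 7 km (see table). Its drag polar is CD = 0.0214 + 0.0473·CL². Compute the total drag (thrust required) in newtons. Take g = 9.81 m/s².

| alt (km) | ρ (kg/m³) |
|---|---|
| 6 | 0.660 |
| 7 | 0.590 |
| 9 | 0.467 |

D = 90200 N

At 7 km, from the table: ρ = 0.590 kg/m³.
Level flight ⇒ L = W = m·g = 69100 × 9.81 = 6.7787×10^5 N.
q = ½ρv² = ½ × 0.59 × 242² = 17280 Pa.
CL = 2W/(ρv²S) = 2×6.7787×10^5/(0.59×242²×229) = 0.1713.
CD = 0.0214 + 0.0473 × 0.1713² = 0.02279.
D = q·S·CD = 17280 × 229 × 0.02279 = 90160 N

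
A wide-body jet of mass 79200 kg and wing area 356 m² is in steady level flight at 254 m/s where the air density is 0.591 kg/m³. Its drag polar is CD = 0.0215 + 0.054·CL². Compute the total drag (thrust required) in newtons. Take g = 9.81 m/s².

D = 1.51×10^5 N

In steady level flight, lift balances weight: W = mg = 79200 × 9.81 = 7.7695×10^5 N.
Dynamic pressure q = 0.5 × 0.591 × 254² = 19060 Pa.
CL = W/(q·S) = 7.7695×10^5 / (19060 × 356) = 0.1145.
CD = 0.0215 + 0.054 × 0.1145² = 0.02221.
D = q·S·CD = 19060 × 356 × 0.02221 = 1.507×10^5 N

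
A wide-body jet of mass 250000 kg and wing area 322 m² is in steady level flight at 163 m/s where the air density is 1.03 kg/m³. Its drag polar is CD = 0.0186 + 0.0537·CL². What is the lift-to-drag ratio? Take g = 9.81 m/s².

L/D = 15.8

Weight W = mg = 250000 × 9.81 = 2.4525×10^6 N; in level flight L = W.
Dynamic pressure q = 0.5 × 1.03 × 163² = 13680 Pa.
Required CL = L/(qS) = 2.4525×10^6/(13680·322) = 0.5566.
CD = 0.0186 + 0.0537 × 0.5566² = 0.03524.
L/D = CL/CD = 0.5566 / 0.03524 = 15.8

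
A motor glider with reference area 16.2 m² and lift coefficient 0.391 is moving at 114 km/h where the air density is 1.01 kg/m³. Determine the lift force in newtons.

Convert speed: v = 114 km/h ÷ 3.6 = 31.67 m/s.
L = ½ρv²S·CL = ½ × 1.01 × 31.67² × 16.2 × 0.391 = 3210 N

L = 3210 N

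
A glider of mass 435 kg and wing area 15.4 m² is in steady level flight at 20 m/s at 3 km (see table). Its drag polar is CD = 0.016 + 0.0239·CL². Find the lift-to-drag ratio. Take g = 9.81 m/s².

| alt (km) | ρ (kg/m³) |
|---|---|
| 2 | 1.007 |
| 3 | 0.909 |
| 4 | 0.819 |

L/D = 21.3

At 3 km, from the table: ρ = 0.909 kg/m³.
In steady level flight, lift balances weight: W = mg = 435 × 9.81 = 4267.4 N.
q = ½ρv² = ½ × 0.909 × 20² = 181.8 Pa.
CL = 2W/(ρv²S) = 2×4267.4/(0.909×20²×15.4) = 1.524.
CD = 0.016 + 0.0239 × 1.524² = 0.07152.
L/D = CL/CD = 1.524 / 0.07152 = 21.3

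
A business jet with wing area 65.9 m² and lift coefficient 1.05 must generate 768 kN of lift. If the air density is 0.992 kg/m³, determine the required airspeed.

v = 150 m/s

L = ½ρv²S·CL ⇒ v = √(2L/(ρ·S·CL))
v = √(2 × 7.68×10^5 / (0.992 × 65.9 × 1.05)) = √22380 = 150 m/s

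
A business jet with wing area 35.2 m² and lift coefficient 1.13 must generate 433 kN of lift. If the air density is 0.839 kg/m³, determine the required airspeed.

L = ½ρv²S·CL ⇒ v = √(2L/(ρ·S·CL))
v = √(2 × 4.33×10^5 / (0.839 × 35.2 × 1.13)) = √25950 = 161 m/s

v = 161 m/s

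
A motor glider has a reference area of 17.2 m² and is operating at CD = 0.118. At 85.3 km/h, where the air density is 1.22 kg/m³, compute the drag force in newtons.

D = 695 N

Convert speed: v = 85.3 km/h ÷ 3.6 = 23.69 m/s.
D = ½ρv²S·CD = ½ × 1.22 × 23.69² × 17.2 × 0.118 = 695 N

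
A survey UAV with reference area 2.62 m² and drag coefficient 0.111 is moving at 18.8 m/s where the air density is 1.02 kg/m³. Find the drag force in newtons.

Dynamic pressure q = ½ρv² = ½ × 1.02 × 18.8² = 180.3 Pa.
D = q·S·CD = 180.3 × 2.62 × 0.111 = 52.4 N

D = 52.4 N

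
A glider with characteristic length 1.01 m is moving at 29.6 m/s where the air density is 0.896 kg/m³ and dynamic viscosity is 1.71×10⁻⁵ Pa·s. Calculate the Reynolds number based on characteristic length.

Re = 1.57×10^6

Re = ρ·v·c/μ = 0.896 × 29.6 × 1.01 / (1.71×10⁻⁵) = 1.57×10^6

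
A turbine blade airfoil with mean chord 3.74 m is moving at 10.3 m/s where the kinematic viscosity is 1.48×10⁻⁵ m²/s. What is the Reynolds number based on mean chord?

Re = v·c/ν = 10.3 × 3.74 / (1.48×10⁻⁵) = 2.6×10^6

Re = 2.6×10^6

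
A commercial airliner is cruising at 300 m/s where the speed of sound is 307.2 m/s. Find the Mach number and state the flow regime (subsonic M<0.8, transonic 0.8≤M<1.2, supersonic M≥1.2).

M = 0.977 (transonic)

M = v/a = 300 / 307.2 = 0.977
M = 0.977 → transonic.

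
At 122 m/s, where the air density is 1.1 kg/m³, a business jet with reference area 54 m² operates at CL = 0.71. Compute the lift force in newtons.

L = 3.14×10^5 N

L = ½ρv²S·CL = ½ × 1.1 × 122² × 54 × 0.71 = 3.14×10^5 N ≈ 314 kN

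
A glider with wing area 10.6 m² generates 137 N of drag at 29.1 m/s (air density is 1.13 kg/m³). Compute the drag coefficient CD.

From D = ½ρv²S·CD, rearranging gives CD = 2D/(ρv²S).
CD = 2 × 137 / (1.13 × 29.1² × 10.6) = 0.027

CD = 0.027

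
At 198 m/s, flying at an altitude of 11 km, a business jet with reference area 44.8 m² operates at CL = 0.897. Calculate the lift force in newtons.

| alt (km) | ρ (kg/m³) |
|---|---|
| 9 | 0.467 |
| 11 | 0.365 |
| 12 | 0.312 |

L = 2.88×10^5 N

At 11 km, from the table: ρ = 0.365 kg/m³.
Dynamic pressure q = ½ρv² = ½ × 0.365 × 198² = 7155 Pa.
L = q·S·CL = 7155 × 44.8 × 0.897 = 2.88×10^5 N ≈ 288 kN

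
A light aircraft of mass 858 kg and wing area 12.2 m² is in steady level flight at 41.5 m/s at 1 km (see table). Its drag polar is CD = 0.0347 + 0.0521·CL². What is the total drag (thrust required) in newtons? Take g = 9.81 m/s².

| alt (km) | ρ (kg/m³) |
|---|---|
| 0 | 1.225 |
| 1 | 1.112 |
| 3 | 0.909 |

At 1 km, from the table: ρ = 1.112 kg/m³.
Level flight ⇒ L = W = m·g = 858 × 9.81 = 8417 N.
Dynamic pressure q = 0.5 × 1.112 × 41.5² = 957.6 Pa.
CL = 2W/(ρv²S) = 2×8417/(1.112×41.5²×12.2) = 0.7205.
CD = 0.0347 + 0.0521 × 0.7205² = 0.06175.
D = q·S·CD = 957.6 × 12.2 × 0.06175 = 721.3 N

D = 721 N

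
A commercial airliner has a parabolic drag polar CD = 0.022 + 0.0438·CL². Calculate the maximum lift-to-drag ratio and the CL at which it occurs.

For CD = CD0 + K·CL², (L/D)max occurs at CL* = √(CD0/K) and equals 1/(2√(K·CD0)).
(L/D)max = 1/(2√(0.0438 × 0.022)) = 1/(2 × 0.03104) = 16.1
CL* = √(0.022/0.0438) = 0.709

(L/D)max = 16.1, at CL = 0.709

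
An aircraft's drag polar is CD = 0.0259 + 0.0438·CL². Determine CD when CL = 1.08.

CD = 0.077

CD = 0.0259 + 0.0438 × 1.08² = 0.0259 + 0.05109 = 0.077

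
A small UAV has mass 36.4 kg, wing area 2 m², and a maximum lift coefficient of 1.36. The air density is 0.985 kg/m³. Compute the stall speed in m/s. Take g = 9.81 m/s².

V_stall = 16.3 m/s

Stall occurs when L = W at CL,max. W = mg = 36.4 × 9.81 = 357.1 N.
V_stall = √(2W/(ρ·S·CL,max)) = √(2 × 357.1 / (0.985 × 2 × 1.36))
V_stall = √266.6 = 16.3 m/s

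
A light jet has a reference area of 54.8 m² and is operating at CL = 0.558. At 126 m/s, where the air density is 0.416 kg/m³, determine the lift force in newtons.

L = ½ρv²S·CL = ½ × 0.416 × 126² × 54.8 × 0.558 = 1.01×10^5 N ≈ 101 kN

L = 1.01×10^5 N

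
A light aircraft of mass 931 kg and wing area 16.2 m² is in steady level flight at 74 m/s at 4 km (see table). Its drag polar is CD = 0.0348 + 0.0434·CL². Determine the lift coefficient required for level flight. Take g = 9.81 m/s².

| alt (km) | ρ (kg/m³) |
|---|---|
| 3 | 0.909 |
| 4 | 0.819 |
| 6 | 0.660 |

At 4 km, from the table: ρ = 0.819 kg/m³.
Level flight ⇒ L = W = m·g = 931 × 9.81 = 9133.1 N.
q = ½ρv² = ½ × 0.819 × 74² = 2242 Pa.
CL = W/(q·S) = 9133.1 / (2242 × 16.2) = 0.2514.

CL = 0.251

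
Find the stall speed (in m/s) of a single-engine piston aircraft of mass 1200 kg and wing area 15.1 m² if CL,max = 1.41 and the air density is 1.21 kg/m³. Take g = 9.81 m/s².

V_stall = 30.2 m/s

Stall occurs when L = W at CL,max. W = mg = 1200 × 9.81 = 11770 N.
V_stall = √(2W/(ρ·S·CL,max)) = √(2 × 11770 / (1.21 × 15.1 × 1.41))
V_stall = √913.9 = 30.2 m/s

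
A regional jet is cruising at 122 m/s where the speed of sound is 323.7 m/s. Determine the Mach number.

M = 0.377

M = v/a = 122 / 323.7 = 0.377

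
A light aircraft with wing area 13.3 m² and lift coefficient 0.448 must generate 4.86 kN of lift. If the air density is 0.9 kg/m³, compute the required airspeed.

L = ½ρv²S·CL ⇒ v = √(2L/(ρ·S·CL))
v = √(2 × 4860 / (0.9 × 13.3 × 0.448)) = √1813 = 42.6 m/s

v = 42.6 m/s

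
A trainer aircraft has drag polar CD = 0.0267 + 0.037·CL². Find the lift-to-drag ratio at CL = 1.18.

L/D = 15.1

CD = 0.0267 + 0.037 × 1.18² = 0.07822
L/D = CL/CD = 1.18 / 0.07822 = 15.1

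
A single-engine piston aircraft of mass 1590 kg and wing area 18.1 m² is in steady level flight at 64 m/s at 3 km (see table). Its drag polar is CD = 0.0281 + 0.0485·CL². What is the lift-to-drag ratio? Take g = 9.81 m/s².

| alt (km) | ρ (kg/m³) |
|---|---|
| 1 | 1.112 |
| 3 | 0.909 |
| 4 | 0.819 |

L/D = 12

At 3 km, from the table: ρ = 0.909 kg/m³.
Level flight ⇒ L = W = m·g = 1590 × 9.81 = 15598 N.
q = ½ρv² = ½ × 0.909 × 64² = 1862 Pa.
CL = W/(q·S) = 15598 / (1862 × 18.1) = 0.4629.
CD = 0.0281 + 0.0485 × 0.4629² = 0.03849.
L/D = CL/CD = 0.4629 / 0.03849 = 12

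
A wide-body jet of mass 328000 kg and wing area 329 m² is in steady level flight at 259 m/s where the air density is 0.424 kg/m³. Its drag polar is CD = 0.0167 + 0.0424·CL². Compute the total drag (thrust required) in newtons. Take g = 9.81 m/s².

D = 1.72×10^5 N

Level flight ⇒ L = W = m·g = 328000 × 9.81 = 3.2177×10^6 N.
Dynamic pressure q = 0.5 × 0.424 × 259² = 14220 Pa.
CL = 2W/(ρv²S) = 2×3.2177×10^6/(0.424×259²×329) = 0.6877.
CD = 0.0167 + 0.0424 × 0.6877² = 0.03675.
D = q·S·CD = 14220 × 329 × 0.03675 = 1.72×10^5 N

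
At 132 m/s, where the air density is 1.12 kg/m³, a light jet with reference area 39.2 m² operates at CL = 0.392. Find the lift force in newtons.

L = 1.5×10^5 N

L = ½ρv²S·CL = ½ × 1.12 × 132² × 39.2 × 0.392 = 1.5×10^5 N ≈ 150 kN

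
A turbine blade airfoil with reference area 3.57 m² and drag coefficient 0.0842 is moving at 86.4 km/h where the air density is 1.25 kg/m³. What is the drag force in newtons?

D = 108 N

Convert speed: v = 86.4 km/h ÷ 3.6 = 24 m/s.
D = ½ρv²S·CD = ½ × 1.25 × 24² × 3.57 × 0.0842 = 108 N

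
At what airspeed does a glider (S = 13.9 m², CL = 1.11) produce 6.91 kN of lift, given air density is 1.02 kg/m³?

v = 29.6 m/s

L = ½ρv²S·CL ⇒ v = √(2L/(ρ·S·CL))
v = √(2 × 6910 / (1.02 × 13.9 × 1.11)) = √878.2 = 29.6 m/s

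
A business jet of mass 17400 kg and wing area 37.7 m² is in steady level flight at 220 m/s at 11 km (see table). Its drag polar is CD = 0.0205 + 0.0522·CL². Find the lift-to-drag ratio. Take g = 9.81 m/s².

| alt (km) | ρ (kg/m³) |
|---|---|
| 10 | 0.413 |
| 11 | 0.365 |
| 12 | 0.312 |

L/D = 15

At 11 km, from the table: ρ = 0.365 kg/m³.
Level flight ⇒ L = W = m·g = 17400 × 9.81 = 1.7069×10^5 N.
Dynamic pressure q = 0.5 × 0.365 × 220² = 8833 Pa.
CL = W/(q·S) = 1.7069×10^5 / (8833 × 37.7) = 0.5126.
CD = 0.0205 + 0.0522 × 0.5126² = 0.03422.
L/D = CL/CD = 0.5126 / 0.03422 = 15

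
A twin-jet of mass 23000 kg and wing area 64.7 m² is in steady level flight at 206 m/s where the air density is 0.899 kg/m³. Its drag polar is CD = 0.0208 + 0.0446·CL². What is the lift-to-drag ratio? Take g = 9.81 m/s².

L/D = 8.2

Level flight ⇒ L = W = m·g = 23000 × 9.81 = 2.2563×10^5 N.
q = ½ρv² = ½ × 0.899 × 206² = 19070 Pa.
Required CL = L/(qS) = 2.2563×10^5/(19070·64.7) = 0.1828.
CD = 0.0208 + 0.0446 × 0.1828² = 0.02229.
L/D = CL/CD = 0.1828 / 0.02229 = 8.2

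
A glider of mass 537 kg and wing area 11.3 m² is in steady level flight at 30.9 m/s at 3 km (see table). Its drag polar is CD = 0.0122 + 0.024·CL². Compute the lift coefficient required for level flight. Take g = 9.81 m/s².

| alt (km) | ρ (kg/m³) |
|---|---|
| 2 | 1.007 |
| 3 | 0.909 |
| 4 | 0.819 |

At 3 km, from the table: ρ = 0.909 kg/m³.
Weight W = mg = 537 × 9.81 = 5268 N; in level flight L = W.
q = ½ρv² = ½ × 0.909 × 30.9² = 434 Pa.
CL = W/(q·S) = 5268 / (434 × 11.3) = 1.074.

CL = 1.07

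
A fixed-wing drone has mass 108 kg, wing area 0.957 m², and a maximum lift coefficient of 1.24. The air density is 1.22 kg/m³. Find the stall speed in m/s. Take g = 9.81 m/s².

V_stall = 38.3 m/s

Weight W = mg = 108 × 9.81 = 1059 N.
V_stall = √(2W/(ρ·S·CL,max)) = √(2 × 1059 / (1.22 × 0.957 × 1.24))
V_stall = √1464 = 38.3 m/s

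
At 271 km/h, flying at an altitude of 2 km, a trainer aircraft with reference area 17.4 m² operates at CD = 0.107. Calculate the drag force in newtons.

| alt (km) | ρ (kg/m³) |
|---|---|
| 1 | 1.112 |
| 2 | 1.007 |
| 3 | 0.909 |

At 2 km, from the table: ρ = 1.007 kg/m³.
Convert speed: v = 271 km/h ÷ 3.6 = 75.28 m/s.
Dynamic pressure q = ½ρv² = ½ × 1.007 × 75.28² = 2853 Pa.
D = q·S·CD = 2853 × 17.4 × 0.107 = 5310 N ≈ 5.31 kN

D = 5310 N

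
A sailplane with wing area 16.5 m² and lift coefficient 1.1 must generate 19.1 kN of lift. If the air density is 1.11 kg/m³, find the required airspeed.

L = ½ρv²S·CL ⇒ v = √(2L/(ρ·S·CL))
v = √(2 × 19100 / (1.11 × 16.5 × 1.1)) = √1896 = 43.5 m/s

v = 43.5 m/s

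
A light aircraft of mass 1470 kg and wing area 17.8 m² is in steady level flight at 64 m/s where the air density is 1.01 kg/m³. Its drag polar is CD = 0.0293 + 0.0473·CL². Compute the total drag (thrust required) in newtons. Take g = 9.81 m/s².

D = 1350 N

Level flight ⇒ L = W = m·g = 1470 × 9.81 = 14421 N.
Dynamic pressure q = 0.5 × 1.01 × 64² = 2068 Pa.
CL = W/(q·S) = 14421 / (2068 × 17.8) = 0.3917.
CD = 0.0293 + 0.0473 × 0.3917² = 0.03656.
D = q·S·CD = 2068 × 17.8 × 0.03656 = 1346 N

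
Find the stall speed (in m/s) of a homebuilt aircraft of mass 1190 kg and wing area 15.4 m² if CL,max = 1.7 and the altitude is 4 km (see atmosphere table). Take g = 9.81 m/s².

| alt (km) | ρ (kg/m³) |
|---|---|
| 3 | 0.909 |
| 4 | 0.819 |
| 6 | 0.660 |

V_stall = 33 m/s

At 4 km, from the table: ρ = 0.819 kg/m³.
Weight W = mg = 1190 × 9.81 = 11670 N.
From L = ½ρV²S·CL,max = W: V_stall = √(2W/(ρSCL,max)) = √(2·11670/(0.819·15.4·1.7))
V_stall = √1089 = 33 m/s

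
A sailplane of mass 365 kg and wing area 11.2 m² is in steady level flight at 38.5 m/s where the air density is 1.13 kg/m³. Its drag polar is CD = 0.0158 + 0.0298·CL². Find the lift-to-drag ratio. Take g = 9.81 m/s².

In steady level flight, lift balances weight: W = mg = 365 × 9.81 = 3580.7 N.
Dynamic pressure q = 0.5 × 1.13 × 38.5² = 837.5 Pa.
Required CL = L/(qS) = 3580.7/(837.5·11.2) = 0.3817.
CD = 0.0158 + 0.0298 × 0.3817² = 0.02014.
L/D = CL/CD = 0.3817 / 0.02014 = 19

L/D = 19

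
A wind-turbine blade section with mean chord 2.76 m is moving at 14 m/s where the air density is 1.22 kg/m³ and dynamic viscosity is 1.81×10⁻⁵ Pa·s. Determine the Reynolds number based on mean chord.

Re = 2.6×10^6

Re = ρ·v·c/μ = 1.22 × 14 × 2.76 / (1.81×10⁻⁵) = 2.6×10^6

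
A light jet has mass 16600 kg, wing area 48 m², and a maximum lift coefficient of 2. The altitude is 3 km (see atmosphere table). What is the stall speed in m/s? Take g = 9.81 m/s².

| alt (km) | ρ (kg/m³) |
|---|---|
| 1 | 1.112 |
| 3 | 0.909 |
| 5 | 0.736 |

V_stall = 61.1 m/s

At 3 km, from the table: ρ = 0.909 kg/m³.
Weight W = mg = 16600 × 9.81 = 1.628×10^5 N.
V_stall = √(2W/(ρ·S·CL,max)) = √(2 × 1.628×10^5 / (0.909 × 48 × 2))
V_stall = √3732 = 61.1 m/s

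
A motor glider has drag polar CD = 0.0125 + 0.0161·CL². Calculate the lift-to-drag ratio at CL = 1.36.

L/D = 32.2

CD = 0.0125 + 0.0161 × 1.36² = 0.04228
L/D = CL/CD = 1.36 / 0.04228 = 32.2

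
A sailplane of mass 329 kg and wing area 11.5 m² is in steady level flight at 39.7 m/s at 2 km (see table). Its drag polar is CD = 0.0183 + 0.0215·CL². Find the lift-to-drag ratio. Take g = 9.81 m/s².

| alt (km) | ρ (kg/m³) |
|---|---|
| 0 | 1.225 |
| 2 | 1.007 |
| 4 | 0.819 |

At 2 km, from the table: ρ = 1.007 kg/m³.
In steady level flight, lift balances weight: W = mg = 329 × 9.81 = 3227.5 N.
q = ½ρv² = ½ × 1.007 × 39.7² = 793.6 Pa.
CL = W/(q·S) = 3227.5 / (793.6 × 11.5) = 0.3537.
CD = 0.0183 + 0.0215 × 0.3537² = 0.02099.
L/D = CL/CD = 0.3537 / 0.02099 = 16.8

L/D = 16.8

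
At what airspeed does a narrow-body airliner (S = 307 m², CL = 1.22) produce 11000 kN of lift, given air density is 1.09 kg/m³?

v = 232 m/s

L = ½ρv²S·CL ⇒ v = √(2L/(ρ·S·CL))
v = √(2 × 1.1×10^7 / (1.09 × 307 × 1.22)) = √53890 = 232 m/s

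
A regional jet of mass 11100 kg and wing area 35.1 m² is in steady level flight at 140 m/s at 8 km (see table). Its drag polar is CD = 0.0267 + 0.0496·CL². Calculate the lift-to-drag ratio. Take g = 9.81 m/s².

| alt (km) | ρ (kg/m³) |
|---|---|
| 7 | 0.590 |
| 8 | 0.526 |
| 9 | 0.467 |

L/D = 13.5

At 8 km, from the table: ρ = 0.526 kg/m³.
Level flight ⇒ L = W = m·g = 11100 × 9.81 = 1.0889×10^5 N.
q = ½ρv² = ½ × 0.526 × 140² = 5155 Pa.
CL = W/(q·S) = 1.0889×10^5 / (5155 × 35.1) = 0.6018.
CD = 0.0267 + 0.0496 × 0.6018² = 0.04467.
L/D = CL/CD = 0.6018 / 0.04467 = 13.5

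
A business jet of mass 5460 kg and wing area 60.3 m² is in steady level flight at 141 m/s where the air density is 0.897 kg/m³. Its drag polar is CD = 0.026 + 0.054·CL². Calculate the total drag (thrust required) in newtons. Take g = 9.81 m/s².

D = 14300 N

Weight W = mg = 5460 × 9.81 = 53563 N; in level flight L = W.
Dynamic pressure q = 0.5 × 0.897 × 141² = 8917 Pa.
Required CL = L/(qS) = 53563/(8917·60.3) = 0.09962.
CD = 0.026 + 0.054 × 0.09962² = 0.02654.
D = q·S·CD = 8917 × 60.3 × 0.02654 = 14270 N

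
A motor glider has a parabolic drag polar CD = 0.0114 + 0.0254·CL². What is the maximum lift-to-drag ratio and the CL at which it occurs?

For CD = CD0 + K·CL², (L/D)max occurs at CL* = √(CD0/K) and equals 1/(2√(K·CD0)).
(L/D)max = 1/(2√(0.0254 × 0.0114)) = 1/(2 × 0.01702) = 29.4
CL* = √(0.0114/0.0254) = 0.67

(L/D)max = 29.4, at CL = 0.67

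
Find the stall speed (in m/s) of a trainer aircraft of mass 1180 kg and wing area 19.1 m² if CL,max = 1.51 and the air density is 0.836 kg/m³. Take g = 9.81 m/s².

V_stall = 31 m/s

Stall occurs when L = W at CL,max. W = mg = 1180 × 9.81 = 11580 N.
From L = ½ρV²S·CL,max = W: V_stall = √(2W/(ρSCL,max)) = √(2·11580/(0.836·19.1·1.51))
V_stall = √960.2 = 31 m/s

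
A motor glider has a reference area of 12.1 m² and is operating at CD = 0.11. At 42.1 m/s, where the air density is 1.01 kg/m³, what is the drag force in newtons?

Dynamic pressure q = ½ρv² = ½ × 1.01 × 42.1² = 895.1 Pa.
D = q·S·CD = 895.1 × 12.1 × 0.11 = 1190 N

D = 1190 N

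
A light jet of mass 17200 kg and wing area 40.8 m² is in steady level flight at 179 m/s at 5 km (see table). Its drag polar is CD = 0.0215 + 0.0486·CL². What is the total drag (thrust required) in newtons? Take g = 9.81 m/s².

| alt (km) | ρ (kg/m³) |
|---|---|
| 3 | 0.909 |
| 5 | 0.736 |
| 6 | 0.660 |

D = 13200 N

At 5 km, from the table: ρ = 0.736 kg/m³.
Level flight ⇒ L = W = m·g = 17200 × 9.81 = 1.6873×10^5 N.
Dynamic pressure q = 0.5 × 0.736 × 179² = 11790 Pa.
CL = W/(q·S) = 1.6873×10^5 / (11790 × 40.8) = 0.3507.
CD = 0.0215 + 0.0486 × 0.3507² = 0.02748.
D = q·S·CD = 11790 × 40.8 × 0.02748 = 13220 N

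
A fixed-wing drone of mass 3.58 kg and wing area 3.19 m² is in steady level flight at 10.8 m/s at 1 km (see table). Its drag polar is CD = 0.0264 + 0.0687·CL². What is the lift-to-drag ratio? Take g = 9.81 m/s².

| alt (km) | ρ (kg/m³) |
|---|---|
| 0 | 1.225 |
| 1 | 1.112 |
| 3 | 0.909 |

L/D = 5.98

At 1 km, from the table: ρ = 1.112 kg/m³.
Level flight ⇒ L = W = m·g = 3.58 × 9.81 = 35.12 N.
Dynamic pressure q = 0.5 × 1.112 × 10.8² = 64.85 Pa.
Required CL = L/(qS) = 35.12/(64.85·3.19) = 0.1698.
CD = 0.0264 + 0.0687 × 0.1698² = 0.02838.
L/D = CL/CD = 0.1698 / 0.02838 = 5.98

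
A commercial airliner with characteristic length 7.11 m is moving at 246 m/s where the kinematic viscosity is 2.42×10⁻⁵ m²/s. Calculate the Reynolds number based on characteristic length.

Re = v·c/ν = 246 × 7.11 / (2.42×10⁻⁵) = 7.23×10^7

Re = 7.23×10^7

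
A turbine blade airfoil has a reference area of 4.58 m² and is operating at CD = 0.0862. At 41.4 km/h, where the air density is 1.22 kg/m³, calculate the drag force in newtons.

D = 31.8 N

Convert speed: v = 41.4 km/h ÷ 3.6 = 11.5 m/s.
D = ½ρv²S·CD = ½ × 1.22 × 11.5² × 4.58 × 0.0862 = 31.8 N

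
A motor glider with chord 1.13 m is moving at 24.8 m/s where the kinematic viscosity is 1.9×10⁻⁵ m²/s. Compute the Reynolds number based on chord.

Re = 1.47×10^6

Re = v·c/ν = 24.8 × 1.13 / (1.9×10⁻⁵) = 1.47×10^6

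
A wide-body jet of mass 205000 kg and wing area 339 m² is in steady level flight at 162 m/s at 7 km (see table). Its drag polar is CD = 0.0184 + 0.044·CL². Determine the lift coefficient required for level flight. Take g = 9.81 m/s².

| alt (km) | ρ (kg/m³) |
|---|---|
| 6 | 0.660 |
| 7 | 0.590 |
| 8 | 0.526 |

At 7 km, from the table: ρ = 0.590 kg/m³.
Level flight ⇒ L = W = m·g = 205000 × 9.81 = 2.011×10^6 N.
q = ½ρv² = ½ × 0.59 × 162² = 7742 Pa.
CL = W/(q·S) = 2.011×10^6 / (7742 × 339) = 0.7663.

CL = 0.766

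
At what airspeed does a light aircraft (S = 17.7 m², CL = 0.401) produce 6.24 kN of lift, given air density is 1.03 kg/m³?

v = 41.3 m/s

L = ½ρv²S·CL ⇒ v = √(2L/(ρ·S·CL))
v = √(2 × 6240 / (1.03 × 17.7 × 0.401)) = √1707 = 41.3 m/s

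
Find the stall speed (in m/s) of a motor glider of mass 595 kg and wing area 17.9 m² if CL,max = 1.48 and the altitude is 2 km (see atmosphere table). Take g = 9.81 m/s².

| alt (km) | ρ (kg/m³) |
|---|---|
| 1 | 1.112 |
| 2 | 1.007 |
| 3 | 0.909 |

At 2 km, from the table: ρ = 1.007 kg/m³.
Weight W = mg = 595 × 9.81 = 5837 N.
V_stall = √(2W/(ρ·S·CL,max)) = √(2 × 5837 / (1.007 × 17.9 × 1.48))
V_stall = √437.6 = 20.9 m/s

V_stall = 20.9 m/s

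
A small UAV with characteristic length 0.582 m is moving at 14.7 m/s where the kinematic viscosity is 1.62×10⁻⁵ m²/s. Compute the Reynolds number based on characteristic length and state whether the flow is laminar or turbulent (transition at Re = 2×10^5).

Re = 5.28×10^5 (turbulent)

Re = v·c/ν = 14.7 × 0.582 / (1.62×10⁻⁵) = 5.28×10^5
Since 5.28×10^5 > 2×10^5, the flow is turbulent.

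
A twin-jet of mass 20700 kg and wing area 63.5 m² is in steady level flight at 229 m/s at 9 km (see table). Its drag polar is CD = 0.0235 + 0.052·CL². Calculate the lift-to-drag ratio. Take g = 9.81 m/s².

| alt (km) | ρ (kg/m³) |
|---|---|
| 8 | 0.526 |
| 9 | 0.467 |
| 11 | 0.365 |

L/D = 9.66

At 9 km, from the table: ρ = 0.467 kg/m³.
In steady level flight, lift balances weight: W = mg = 20700 × 9.81 = 2.0307×10^5 N.
Dynamic pressure q = 0.5 × 0.467 × 229² = 12240 Pa.
Required CL = L/(qS) = 2.0307×10^5/(12240·63.5) = 0.2612.
CD = 0.0235 + 0.052 × 0.2612² = 0.02705.
L/D = CL/CD = 0.2612 / 0.02705 = 9.66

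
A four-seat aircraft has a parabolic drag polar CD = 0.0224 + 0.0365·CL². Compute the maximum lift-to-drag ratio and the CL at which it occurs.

For CD = CD0 + K·CL², (L/D)max occurs at CL* = √(CD0/K) and equals 1/(2√(K·CD0)).
(L/D)max = 1/(2√(0.0365 × 0.0224)) = 1/(2 × 0.02859) = 17.5
CL* = √(0.0224/0.0365) = 0.783

(L/D)max = 17.5, at CL = 0.783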